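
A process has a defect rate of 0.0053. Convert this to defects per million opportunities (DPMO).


DPMO = defect_rate * 1000000 = 0.0053 * 1000000

5300


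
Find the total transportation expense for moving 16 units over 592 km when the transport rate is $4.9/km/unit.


TC = dist * cost * units = 592 * 4.9 * 16 = $46412.80

$46412.80


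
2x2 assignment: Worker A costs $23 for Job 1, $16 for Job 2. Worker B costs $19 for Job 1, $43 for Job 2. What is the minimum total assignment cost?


Option 1: A->1 + B->2 = $23 + $43 = $66
Option 2: A->2 + B->1 = $16 + $19 = $35
Min cost = min($66, $35) = $35

$35


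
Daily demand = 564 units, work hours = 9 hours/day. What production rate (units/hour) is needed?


Formula: Production Rate = Daily Demand / Available Hours
Rate = 564 units/day / 9 hours/day
Rate = 62.7 units/hour

62.7 units/hour


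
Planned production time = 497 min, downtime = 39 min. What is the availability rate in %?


Formula: Availability = (Planned Time - Downtime) / Planned Time * 100
Uptime = 497 - 39 = 458 min
Availability = 458 / 497 * 100 = 92.2%

92.2%


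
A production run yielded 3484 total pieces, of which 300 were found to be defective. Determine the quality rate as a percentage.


Formula: Quality Rate = Good Pieces / Total Pieces * 100
Good pieces = 3484 - 300 = 3184
QR = 3184 / 3484 * 100 = 91.4%

91.4%


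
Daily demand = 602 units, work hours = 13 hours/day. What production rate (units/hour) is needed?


Formula: Production Rate = Daily Demand / Available Hours
Rate = 602 units/day / 13 hours/day
Rate = 46.3 units/hour

46.3 units/hour


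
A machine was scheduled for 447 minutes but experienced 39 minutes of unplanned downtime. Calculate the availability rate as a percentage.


Formula: Availability = (Planned Time - Downtime) / Planned Time * 100
Uptime = 447 - 39 = 408 min
Availability = 408 / 447 * 100 = 91.3%

91.3%


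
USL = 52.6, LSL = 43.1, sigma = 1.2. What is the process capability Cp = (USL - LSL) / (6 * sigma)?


Cp = (52.6 - 43.1) / (6 * 1.2)

1.32


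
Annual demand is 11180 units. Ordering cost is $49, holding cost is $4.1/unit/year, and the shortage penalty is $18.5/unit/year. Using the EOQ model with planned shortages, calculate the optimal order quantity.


Formula: EOQ* = sqrt(2DS/H) * sqrt((H+P)/P)
Base EOQ = sqrt(2*11180*49/4.1) = 516.94 units
Correction = sqrt((4.1+18.5)/18.5) = 1.10527
EOQ* = 516.94 * 1.10527 = 571.4 units

571.4 units


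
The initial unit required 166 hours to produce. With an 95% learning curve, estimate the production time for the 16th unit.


Formula: T_n = T_1 * (learning_rate)^(log2(n)) where learning_rate = rate/100
Doublings = log2(16) = 4
T_n = 166 * 0.95^4
T_n = 166 * 0.8145 = 135.2 hours

135.2 hours


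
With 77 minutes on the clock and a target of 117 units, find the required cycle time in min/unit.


Formula: CT = Available Time / Number of Units
CT = 77 min / 117 units
CT = 0.66 min/unit

0.66 min/unit


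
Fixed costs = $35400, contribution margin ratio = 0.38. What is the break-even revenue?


Formula: BER = Fixed Costs / Contribution Margin Ratio
BER = $35400 / 0.38
BER = $93157.89 (to the nearest cent)

$93157.89


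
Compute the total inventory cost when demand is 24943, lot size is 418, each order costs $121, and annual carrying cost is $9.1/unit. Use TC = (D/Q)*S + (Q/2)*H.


TC = 24943/418 * 121 + 418/2 * 9.1

$9122.24


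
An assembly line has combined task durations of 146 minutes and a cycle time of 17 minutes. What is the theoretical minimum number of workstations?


Formula: N_min = ceil(Sum of Task Times / Cycle Time)
N_min = ceil(146 min / 17 min) = ceil(8.5882)
N_min = 9 stations

9


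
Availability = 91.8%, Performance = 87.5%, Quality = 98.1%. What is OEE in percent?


Formula: OEE = Availability * Performance * Quality / 10000
A * P = 91.8% * 87.5% / 100 = 80.33%
OEE = 80.33% * 98.1% / 100 = 78.8%

78.8%


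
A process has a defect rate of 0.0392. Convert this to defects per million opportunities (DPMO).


DPMO = defect_rate * 1000000 = 0.0392 * 1000000

39200


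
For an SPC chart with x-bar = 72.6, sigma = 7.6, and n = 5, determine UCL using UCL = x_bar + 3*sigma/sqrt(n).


UCL = 72.6 + 3 * 7.6 / sqrt(5)

82.8


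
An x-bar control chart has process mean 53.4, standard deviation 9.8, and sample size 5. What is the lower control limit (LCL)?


LCL = 53.4 - 3 * 9.8 / sqrt(5)

40.25


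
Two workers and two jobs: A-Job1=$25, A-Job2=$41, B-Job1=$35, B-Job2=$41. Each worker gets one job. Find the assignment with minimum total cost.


Option 1: A->1 + B->2 = $25 + $41 = $66
Option 2: A->2 + B->1 = $41 + $35 = $76
Min cost = min($66, $76) = $66

$66


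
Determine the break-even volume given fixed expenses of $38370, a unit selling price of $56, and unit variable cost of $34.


Formula: BEQ = Fixed Costs / (Price - Variable Cost)
Contribution margin = $56 - $34 = $22/unit
BEQ = ceil($38370 / $22/unit) = ceil(1744.09) = 1745 units

1745 units


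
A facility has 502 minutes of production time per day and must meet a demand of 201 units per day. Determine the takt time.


Formula: Takt Time = Available Production Time / Customer Demand
Takt = 502 min/day / 201 units/day
Takt = 2.5 min/unit

2.5 min/unit


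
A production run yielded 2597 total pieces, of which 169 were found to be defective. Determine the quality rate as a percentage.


Formula: Quality Rate = Good Pieces / Total Pieces * 100
Good pieces = 2597 - 169 = 2428
QR = 2428 / 2597 * 100 = 93.5%

93.5%


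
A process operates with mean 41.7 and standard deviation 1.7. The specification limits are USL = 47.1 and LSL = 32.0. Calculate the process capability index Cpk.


Cpu = (47.1 - 41.7) / (3 * 1.7) = 1.06
Cpl = (41.7 - 32.0) / (3 * 1.7) = 1.9
Cpk = min(1.06, 1.9) = 1.06

1.06


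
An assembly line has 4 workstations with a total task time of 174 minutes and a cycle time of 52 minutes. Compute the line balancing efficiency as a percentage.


Formula: Efficiency = Sum of Task Times / (N_stations * CT) * 100
Total station capacity = 4 stations * 52 min = 208 min
Efficiency = 174 / 208 * 100 = 83.7%

83.7%


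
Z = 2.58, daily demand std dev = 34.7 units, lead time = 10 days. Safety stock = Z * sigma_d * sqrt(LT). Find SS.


Formula: SS = z * sigma_d * sqrt(LT)
sqrt(LT) = sqrt(10) = 3.1623
SS = 2.58 * 34.7 * 3.1623
SS = 283.1 units

283.1 units


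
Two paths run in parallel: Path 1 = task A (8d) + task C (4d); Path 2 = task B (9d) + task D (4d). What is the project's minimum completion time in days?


Path 1 = 8 + 4 = 12 days
Path 2 = 9 + 4 = 13 days
Duration = max(12, 13) = 13 days

13 days


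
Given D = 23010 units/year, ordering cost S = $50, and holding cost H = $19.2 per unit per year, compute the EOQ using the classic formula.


Formula: EOQ = sqrt(2 * D * S / H)
Numerator: 2 * 23010 * 50 = 2301000
2DS/H = 2301000 / 19.2 = 119843.8
EOQ = sqrt(119843.8) = 346.2 units

346.2 units


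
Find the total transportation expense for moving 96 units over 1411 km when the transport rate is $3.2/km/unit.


TC = dist * cost * units = 1411 * 3.2 * 96 = $433459.20

$433459.20


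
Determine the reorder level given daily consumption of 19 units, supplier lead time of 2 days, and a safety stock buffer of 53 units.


Formula: ROP = (Daily Demand * Lead Time) + Safety Stock
Demand during lead time = 19 * 2 = 38 units
ROP = 38 + 53 = 91 units

91 units


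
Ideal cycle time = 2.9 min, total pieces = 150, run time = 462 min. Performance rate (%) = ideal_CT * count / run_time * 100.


Formula: Performance = (Ideal CT * Total Count) / Run Time * 100
Ideal output time = 2.9 * 150 = 435.0 min
Performance = 435.0 / 462 * 100 = 94.2%

94.2%


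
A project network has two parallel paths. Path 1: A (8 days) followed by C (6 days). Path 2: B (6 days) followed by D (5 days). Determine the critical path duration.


Path 1 = 8 + 6 = 14 days
Path 2 = 6 + 5 = 11 days
Duration = max(14, 11) = 14 days

14 days


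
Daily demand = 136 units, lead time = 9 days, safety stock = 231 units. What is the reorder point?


Formula: ROP = (Daily Demand * Lead Time) + Safety Stock
Demand during lead time = 136 * 9 = 1224 units
ROP = 1224 + 231 = 1455 units

1455 units


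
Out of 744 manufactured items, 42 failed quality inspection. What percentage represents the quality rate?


Formula: Quality Rate = Good Pieces / Total Pieces * 100
Good pieces = 744 - 42 = 702
QR = 702 / 744 * 100 = 94.4%

94.4%


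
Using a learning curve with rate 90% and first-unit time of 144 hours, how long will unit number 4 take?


Formula: T_n = T_1 * (learning_rate)^(log2(n)) where learning_rate = rate/100
Doublings = log2(4) = 2
T_n = 144 * 0.9^2
T_n = 144 * 0.81 = 116.6 hours

116.6 hours


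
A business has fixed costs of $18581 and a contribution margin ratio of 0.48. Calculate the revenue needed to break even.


Formula: BER = Fixed Costs / Contribution Margin Ratio
BER = $18581 / 0.48
BER = $38710.42 (to the nearest cent)

$38710.42


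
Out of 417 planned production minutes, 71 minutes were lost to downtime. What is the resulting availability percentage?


Formula: Availability = (Planned Time - Downtime) / Planned Time * 100
Uptime = 417 - 71 = 346 min
Availability = 346 / 417 * 100 = 83.0%

83.0%


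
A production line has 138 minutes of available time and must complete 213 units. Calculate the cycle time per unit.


Formula: CT = Available Time / Number of Units
CT = 138 min / 213 units
CT = 0.65 min/unit

0.65 min/unit


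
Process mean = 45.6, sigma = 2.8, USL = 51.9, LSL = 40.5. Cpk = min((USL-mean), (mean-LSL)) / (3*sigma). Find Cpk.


Cpu = (51.9 - 45.6) / (3 * 2.8) = 0.75
Cpl = (45.6 - 40.5) / (3 * 2.8) = 0.61
Cpk = min(0.75, 0.61) = 0.61

0.61


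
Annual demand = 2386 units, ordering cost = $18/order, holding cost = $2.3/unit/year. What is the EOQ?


Formula: EOQ = sqrt(2 * D * S / H)
Numerator: 2 * 2386 * 18 = 85896
2DS/H = 85896 / 2.3 = 37346.1
EOQ = sqrt(37346.1) = 193.3 units

193.3 units


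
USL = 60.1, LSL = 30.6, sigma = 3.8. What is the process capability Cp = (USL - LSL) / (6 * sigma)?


Cp = (60.1 - 30.6) / (6 * 3.8)

1.29


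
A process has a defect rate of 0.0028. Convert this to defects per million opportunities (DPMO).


DPMO = defect_rate * 1000000 = 0.0028 * 1000000

2800


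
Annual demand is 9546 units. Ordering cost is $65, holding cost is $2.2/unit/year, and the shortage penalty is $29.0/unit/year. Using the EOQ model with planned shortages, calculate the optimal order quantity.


Formula: EOQ* = sqrt(2DS/H) * sqrt((H+P)/P)
Base EOQ = sqrt(2*9546*65/2.2) = 751.05 units
Correction = sqrt((2.2+29.0)/29.0) = 1.03724
EOQ* = 751.05 * 1.03724 = 779.0 units

779.0 units


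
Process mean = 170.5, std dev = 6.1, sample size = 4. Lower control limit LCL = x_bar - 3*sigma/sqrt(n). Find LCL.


LCL = 170.5 - 3 * 6.1 / sqrt(4)

161.35


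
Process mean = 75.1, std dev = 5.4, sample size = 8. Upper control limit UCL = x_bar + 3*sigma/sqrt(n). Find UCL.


UCL = 75.1 + 3 * 5.4 / sqrt(8)

80.83


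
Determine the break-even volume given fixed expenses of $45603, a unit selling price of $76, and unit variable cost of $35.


Formula: BEQ = Fixed Costs / (Price - Variable Cost)
Contribution margin = $76 - $35 = $41/unit
BEQ = ceil($45603 / $41/unit) = ceil(1112.27) = 1113 units

1113 units


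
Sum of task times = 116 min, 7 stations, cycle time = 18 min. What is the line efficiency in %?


Formula: Efficiency = Sum of Task Times / (N_stations * CT) * 100
Total station capacity = 7 stations * 18 min = 126 min
Efficiency = 116 / 126 * 100 = 92.1%

92.1%


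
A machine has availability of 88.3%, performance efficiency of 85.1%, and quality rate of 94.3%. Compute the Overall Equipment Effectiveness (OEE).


Formula: OEE = Availability * Performance * Quality / 10000
A * P = 88.3% * 85.1% / 100 = 75.14%
OEE = 75.14% * 94.3% / 100 = 70.9%

70.9%


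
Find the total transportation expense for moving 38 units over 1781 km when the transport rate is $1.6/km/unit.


TC = dist * cost * units = 1781 * 1.6 * 38 = $108284.80

$108284.80


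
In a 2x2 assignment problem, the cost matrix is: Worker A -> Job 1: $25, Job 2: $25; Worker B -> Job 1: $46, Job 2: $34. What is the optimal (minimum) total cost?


Option 1: A->1 + B->2 = $25 + $34 = $59
Option 2: A->2 + B->1 = $25 + $46 = $71
Min cost = min($59, $71) = $59

$59


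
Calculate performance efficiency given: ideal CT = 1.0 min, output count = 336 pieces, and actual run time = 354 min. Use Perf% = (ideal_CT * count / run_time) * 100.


Formula: Performance = (Ideal CT * Total Count) / Run Time * 100
Ideal output time = 1.0 * 336 = 336.0 min
Performance = 336.0 / 354 * 100 = 94.9%

94.9%


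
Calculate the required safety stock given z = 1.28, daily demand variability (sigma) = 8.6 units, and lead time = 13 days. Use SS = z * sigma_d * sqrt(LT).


Formula: SS = z * sigma_d * sqrt(LT)
sqrt(LT) = sqrt(13) = 3.6056
SS = 1.28 * 8.6 * 3.6056
SS = 39.7 units

39.7 units


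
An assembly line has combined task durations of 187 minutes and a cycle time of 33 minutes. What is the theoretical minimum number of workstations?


Formula: N_min = ceil(Sum of Task Times / Cycle Time)
N_min = ceil(187 min / 33 min) = ceil(5.6667)
N_min = 6 stations

6


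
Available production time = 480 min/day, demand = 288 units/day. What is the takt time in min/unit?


Formula: Takt Time = Available Production Time / Customer Demand
Takt = 480 min/day / 288 units/day
Takt = 1.67 min/unit

1.67 min/unit


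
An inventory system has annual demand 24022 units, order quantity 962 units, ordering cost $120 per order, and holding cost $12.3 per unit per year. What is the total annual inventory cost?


TC = 24022/962 * 120 + 962/2 * 12.3

$8912.81


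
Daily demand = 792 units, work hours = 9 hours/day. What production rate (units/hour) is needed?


Formula: Production Rate = Daily Demand / Available Hours
Rate = 792 units/day / 9 hours/day
Rate = 88.0 units/hour

88.0 units/hour


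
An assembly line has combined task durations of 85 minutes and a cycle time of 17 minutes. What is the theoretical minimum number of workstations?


Formula: N_min = ceil(Sum of Task Times / Cycle Time)
N_min = ceil(85 min / 17 min) = ceil(5.0)
N_min = 5 stations

5


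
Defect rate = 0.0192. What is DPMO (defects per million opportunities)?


DPMO = defect_rate * 1000000 = 0.0192 * 1000000

19200


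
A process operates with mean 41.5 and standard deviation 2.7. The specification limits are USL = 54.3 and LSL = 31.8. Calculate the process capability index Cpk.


Cpu = (54.3 - 41.5) / (3 * 2.7) = 1.58
Cpl = (41.5 - 31.8) / (3 * 2.7) = 1.2
Cpk = min(1.58, 1.2) = 1.2

1.2


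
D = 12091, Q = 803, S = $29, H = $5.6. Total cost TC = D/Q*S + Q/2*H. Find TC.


TC = 12091/803 * 29 + 803/2 * 5.6

$2685.06


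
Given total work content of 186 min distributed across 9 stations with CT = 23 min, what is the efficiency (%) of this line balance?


Formula: Efficiency = Sum of Task Times / (N_stations * CT) * 100
Total station capacity = 9 stations * 23 min = 207 min
Efficiency = 186 / 207 * 100 = 89.9%

89.9%


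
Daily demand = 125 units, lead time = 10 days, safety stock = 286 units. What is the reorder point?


Formula: ROP = (Daily Demand * Lead Time) + Safety Stock
Demand during lead time = 125 * 10 = 1250 units
ROP = 1250 + 286 = 1536 units

1536 units


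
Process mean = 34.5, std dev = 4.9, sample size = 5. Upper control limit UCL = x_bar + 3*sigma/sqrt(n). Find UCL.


UCL = 34.5 + 3 * 4.9 / sqrt(5)

41.07


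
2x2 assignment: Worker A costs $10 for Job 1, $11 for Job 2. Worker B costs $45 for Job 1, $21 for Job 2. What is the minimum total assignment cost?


Option 1: A->1 + B->2 = $10 + $21 = $31
Option 2: A->2 + B->1 = $11 + $45 = $56
Min cost = min($31, $56) = $31

$31


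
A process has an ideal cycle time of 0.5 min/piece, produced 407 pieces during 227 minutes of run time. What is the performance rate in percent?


Formula: Performance = (Ideal CT * Total Count) / Run Time * 100
Ideal output time = 0.5 * 407 = 203.5 min
Performance = 203.5 / 227 * 100 = 89.6%

89.6%


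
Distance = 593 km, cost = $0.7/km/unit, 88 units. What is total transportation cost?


TC = dist * cost * units = 593 * 0.7 * 88 = $36528.80

$36528.80


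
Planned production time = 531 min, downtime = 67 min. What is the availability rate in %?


Formula: Availability = (Planned Time - Downtime) / Planned Time * 100
Uptime = 531 - 67 = 464 min
Availability = 464 / 531 * 100 = 87.4%

87.4%


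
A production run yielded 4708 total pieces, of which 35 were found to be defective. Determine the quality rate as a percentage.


Formula: Quality Rate = Good Pieces / Total Pieces * 100
Good pieces = 4708 - 35 = 4673
QR = 4673 / 4708 * 100 = 99.3%

99.3%


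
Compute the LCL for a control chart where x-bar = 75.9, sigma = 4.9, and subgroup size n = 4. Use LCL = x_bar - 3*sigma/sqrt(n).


LCL = 75.9 - 3 * 4.9 / sqrt(4)

68.55


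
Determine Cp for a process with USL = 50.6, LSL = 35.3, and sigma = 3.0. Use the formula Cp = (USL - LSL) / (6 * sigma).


Cp = (50.6 - 35.3) / (6 * 3.0)

0.85


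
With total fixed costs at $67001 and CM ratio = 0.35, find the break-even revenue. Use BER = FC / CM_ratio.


Formula: BER = Fixed Costs / Contribution Margin Ratio
BER = $67001 / 0.35
BER = $191431.43 (to the nearest cent)

$191431.43


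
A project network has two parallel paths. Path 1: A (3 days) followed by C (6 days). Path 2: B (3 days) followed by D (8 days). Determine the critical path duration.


Path 1 = 3 + 6 = 9 days
Path 2 = 3 + 8 = 11 days
Duration = max(9, 11) = 11 days

11 days


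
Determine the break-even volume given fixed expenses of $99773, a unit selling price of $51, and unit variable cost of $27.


Formula: BEQ = Fixed Costs / (Price - Variable Cost)
Contribution margin = $51 - $27 = $24/unit
BEQ = ceil($99773 / $24/unit) = ceil(4157.21) = 4158 units

4158 units


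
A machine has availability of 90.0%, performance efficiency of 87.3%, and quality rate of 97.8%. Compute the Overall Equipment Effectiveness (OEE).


Formula: OEE = Availability * Performance * Quality / 10000
A * P = 90.0% * 87.3% / 100 = 78.57%
OEE = 78.57% * 97.8% / 100 = 76.8%

76.8%


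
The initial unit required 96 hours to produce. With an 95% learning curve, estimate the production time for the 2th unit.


Formula: T_n = T_1 * (learning_rate)^(log2(n)) where learning_rate = rate/100
Doublings = log2(2) = 1
T_n = 96 * 0.95^1
T_n = 96 * 0.95 = 91.2 hours

91.2 hours


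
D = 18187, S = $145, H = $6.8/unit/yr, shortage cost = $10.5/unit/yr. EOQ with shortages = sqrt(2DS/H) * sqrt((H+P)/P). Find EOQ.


Formula: EOQ* = sqrt(2DS/H) * sqrt((H+P)/P)
Base EOQ = sqrt(2*18187*145/6.8) = 880.69 units
Correction = sqrt((6.8+10.5)/10.5) = 1.2836
EOQ* = 880.69 * 1.2836 = 1130.5 units

1130.5 units


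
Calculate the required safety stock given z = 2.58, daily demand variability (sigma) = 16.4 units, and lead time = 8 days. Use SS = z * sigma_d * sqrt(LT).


Formula: SS = z * sigma_d * sqrt(LT)
sqrt(LT) = sqrt(8) = 2.8284
SS = 2.58 * 16.4 * 2.8284
SS = 119.7 units

119.7 units


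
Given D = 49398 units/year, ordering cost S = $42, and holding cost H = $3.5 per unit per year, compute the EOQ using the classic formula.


Formula: EOQ = sqrt(2 * D * S / H)
Numerator: 2 * 49398 * 42 = 4149432
2DS/H = 4149432 / 3.5 = 1185552.0
EOQ = sqrt(1185552.0) = 1088.8 units

1088.8 units


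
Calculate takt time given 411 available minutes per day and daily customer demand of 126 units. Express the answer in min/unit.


Formula: Takt Time = Available Production Time / Customer Demand
Takt = 411 min/day / 126 units/day
Takt = 3.26 min/unit

3.26 min/unit


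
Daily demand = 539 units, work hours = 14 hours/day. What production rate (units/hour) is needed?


Formula: Production Rate = Daily Demand / Available Hours
Rate = 539 units/day / 14 hours/day
Rate = 38.5 units/hour

38.5 units/hour


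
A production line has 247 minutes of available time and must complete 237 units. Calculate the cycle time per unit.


Formula: CT = Available Time / Number of Units
CT = 247 min / 237 units
CT = 1.04 min/unit

1.04 min/unit


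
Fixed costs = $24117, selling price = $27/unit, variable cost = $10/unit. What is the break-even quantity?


Formula: BEQ = Fixed Costs / (Price - Variable Cost)
Contribution margin = $27 - $10 = $17/unit
BEQ = ceil($24117 / $17/unit) = ceil(1418.65) = 1419 units

1419 units


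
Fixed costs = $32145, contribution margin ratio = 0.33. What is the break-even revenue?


Formula: BER = Fixed Costs / Contribution Margin Ratio
BER = $32145 / 0.33
BER = $97409.09 (to the nearest cent)

$97409.09


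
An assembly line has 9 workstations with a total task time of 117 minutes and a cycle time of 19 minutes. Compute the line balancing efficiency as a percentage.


Formula: Efficiency = Sum of Task Times / (N_stations * CT) * 100
Total station capacity = 9 stations * 19 min = 171 min
Efficiency = 117 / 171 * 100 = 68.4%

68.4%


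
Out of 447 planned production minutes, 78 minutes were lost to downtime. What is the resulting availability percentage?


Formula: Availability = (Planned Time - Downtime) / Planned Time * 100
Uptime = 447 - 78 = 369 min
Availability = 369 / 447 * 100 = 82.6%

82.6%


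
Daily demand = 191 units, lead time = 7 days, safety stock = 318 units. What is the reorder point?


Formula: ROP = (Daily Demand * Lead Time) + Safety Stock
Demand during lead time = 191 * 7 = 1337 units
ROP = 1337 + 318 = 1655 units

1655 units


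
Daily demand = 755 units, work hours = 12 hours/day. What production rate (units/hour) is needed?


Formula: Production Rate = Daily Demand / Available Hours
Rate = 755 units/day / 12 hours/day
Rate = 62.9 units/hour

62.9 units/hour


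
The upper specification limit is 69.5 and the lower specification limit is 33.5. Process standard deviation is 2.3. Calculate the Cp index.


Cp = (69.5 - 33.5) / (6 * 2.3)

2.61


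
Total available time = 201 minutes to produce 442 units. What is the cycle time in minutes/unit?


Formula: CT = Available Time / Number of Units
CT = 201 min / 442 units
CT = 0.45 min/unit

0.45 min/unit


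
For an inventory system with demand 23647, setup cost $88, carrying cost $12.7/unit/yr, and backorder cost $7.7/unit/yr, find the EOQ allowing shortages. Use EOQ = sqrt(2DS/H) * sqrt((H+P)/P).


Formula: EOQ* = sqrt(2DS/H) * sqrt((H+P)/P)
Base EOQ = sqrt(2*23647*88/12.7) = 572.46 units
Correction = sqrt((12.7+7.7)/7.7) = 1.62768
EOQ* = 572.46 * 1.62768 = 931.8 units

931.8 units


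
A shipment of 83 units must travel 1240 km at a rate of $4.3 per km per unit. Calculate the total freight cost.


TC = dist * cost * units = 1240 * 4.3 * 83 = $442556.00

$442556.00


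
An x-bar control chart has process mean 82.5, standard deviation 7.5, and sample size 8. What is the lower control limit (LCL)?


LCL = 82.5 - 3 * 7.5 / sqrt(8)

74.55


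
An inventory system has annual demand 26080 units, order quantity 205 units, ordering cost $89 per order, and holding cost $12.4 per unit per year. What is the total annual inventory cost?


TC = 26080/205 * 89 + 205/2 * 12.4

$12593.54


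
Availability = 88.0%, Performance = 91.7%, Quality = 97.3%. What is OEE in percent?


Formula: OEE = Availability * Performance * Quality / 10000
A * P = 88.0% * 91.7% / 100 = 80.7%
OEE = 80.7% * 97.3% / 100 = 78.5%

78.5%


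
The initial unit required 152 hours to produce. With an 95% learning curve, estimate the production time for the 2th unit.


Formula: T_n = T_1 * (learning_rate)^(log2(n)) where learning_rate = rate/100
Doublings = log2(2) = 1
T_n = 152 * 0.95^1
T_n = 152 * 0.95 = 144.4 hours

144.4 hours


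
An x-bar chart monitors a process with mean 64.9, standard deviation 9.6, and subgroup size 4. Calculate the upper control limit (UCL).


UCL = 64.9 + 3 * 9.6 / sqrt(4)

79.3


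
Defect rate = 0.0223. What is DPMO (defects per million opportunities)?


DPMO = defect_rate * 1000000 = 0.0223 * 1000000

22300


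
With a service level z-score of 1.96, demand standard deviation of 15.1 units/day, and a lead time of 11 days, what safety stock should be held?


Formula: SS = z * sigma_d * sqrt(LT)
sqrt(LT) = sqrt(11) = 3.3166
SS = 1.96 * 15.1 * 3.3166
SS = 98.2 units

98.2 units


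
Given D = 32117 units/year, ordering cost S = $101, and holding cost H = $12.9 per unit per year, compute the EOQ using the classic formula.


Formula: EOQ = sqrt(2 * D * S / H)
Numerator: 2 * 32117 * 101 = 6487634
2DS/H = 6487634 / 12.9 = 502917.4
EOQ = sqrt(502917.4) = 709.2 units

709.2 units


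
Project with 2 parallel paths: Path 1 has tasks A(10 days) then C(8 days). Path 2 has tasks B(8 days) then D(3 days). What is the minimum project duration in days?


Path 1 = 10 + 8 = 18 days
Path 2 = 8 + 3 = 11 days
Duration = max(18, 11) = 18 days

18 days


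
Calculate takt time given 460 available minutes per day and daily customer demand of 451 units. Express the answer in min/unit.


Formula: Takt Time = Available Production Time / Customer Demand
Takt = 460 min/day / 451 units/day
Takt = 1.02 min/unit

1.02 min/unit


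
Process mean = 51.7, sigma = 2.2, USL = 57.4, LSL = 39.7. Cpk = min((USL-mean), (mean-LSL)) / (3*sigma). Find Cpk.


Cpu = (57.4 - 51.7) / (3 * 2.2) = 0.86
Cpl = (51.7 - 39.7) / (3 * 2.2) = 1.82
Cpk = min(0.86, 1.82) = 0.86

0.86


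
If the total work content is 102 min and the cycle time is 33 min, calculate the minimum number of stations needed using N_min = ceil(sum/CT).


Formula: N_min = ceil(Sum of Task Times / Cycle Time)
N_min = ceil(102 min / 33 min) = ceil(3.0909)
N_min = 4 stations

4


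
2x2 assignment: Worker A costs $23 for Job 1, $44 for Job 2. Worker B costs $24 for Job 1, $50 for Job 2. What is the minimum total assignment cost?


Option 1: A->1 + B->2 = $23 + $50 = $73
Option 2: A->2 + B->1 = $44 + $24 = $68
Min cost = min($73, $68) = $68

$68


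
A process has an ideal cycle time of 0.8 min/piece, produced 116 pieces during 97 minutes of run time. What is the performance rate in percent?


Formula: Performance = (Ideal CT * Total Count) / Run Time * 100
Ideal output time = 0.8 * 116 = 92.8 min
Performance = 92.8 / 97 * 100 = 95.7%

95.7%


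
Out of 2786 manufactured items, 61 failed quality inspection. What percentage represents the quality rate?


Formula: Quality Rate = Good Pieces / Total Pieces * 100
Good pieces = 2786 - 61 = 2725
QR = 2725 / 2786 * 100 = 97.8%

97.8%


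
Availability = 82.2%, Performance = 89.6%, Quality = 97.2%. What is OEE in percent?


Formula: OEE = Availability * Performance * Quality / 10000
A * P = 82.2% * 89.6% / 100 = 73.65%
OEE = 73.65% * 97.2% / 100 = 71.6%

71.6%


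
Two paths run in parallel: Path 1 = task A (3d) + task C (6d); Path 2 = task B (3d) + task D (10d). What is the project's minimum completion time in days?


Path 1 = 3 + 6 = 9 days
Path 2 = 3 + 10 = 13 days
Duration = max(9, 13) = 13 days

13 days


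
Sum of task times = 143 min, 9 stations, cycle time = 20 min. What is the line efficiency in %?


Formula: Efficiency = Sum of Task Times / (N_stations * CT) * 100
Total station capacity = 9 stations * 20 min = 180 min
Efficiency = 143 / 180 * 100 = 79.4%

79.4%


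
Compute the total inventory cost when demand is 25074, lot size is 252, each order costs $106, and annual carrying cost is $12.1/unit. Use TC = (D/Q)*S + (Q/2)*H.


TC = 25074/252 * 106 + 252/2 * 12.1

$12071.60


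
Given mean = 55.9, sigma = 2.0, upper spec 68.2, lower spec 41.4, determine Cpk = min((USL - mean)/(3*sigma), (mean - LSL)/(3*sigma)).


Cpu = (68.2 - 55.9) / (3 * 2.0) = 2.05
Cpl = (55.9 - 41.4) / (3 * 2.0) = 2.42
Cpk = min(2.05, 2.42) = 2.05

2.05


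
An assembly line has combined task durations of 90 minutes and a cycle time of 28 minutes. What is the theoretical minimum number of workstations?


Formula: N_min = ceil(Sum of Task Times / Cycle Time)
N_min = ceil(90 min / 28 min) = ceil(3.2143)
N_min = 4 stations

4


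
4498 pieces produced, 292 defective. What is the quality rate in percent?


Formula: Quality Rate = Good Pieces / Total Pieces * 100
Good pieces = 4498 - 292 = 4206
QR = 4206 / 4498 * 100 = 93.5%

93.5%


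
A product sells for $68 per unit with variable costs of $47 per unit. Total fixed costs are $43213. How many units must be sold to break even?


Formula: BEQ = Fixed Costs / (Price - Variable Cost)
Contribution margin = $68 - $47 = $21/unit
BEQ = ceil($43213 / $21/unit) = ceil(2057.76) = 2058 units

2058 units


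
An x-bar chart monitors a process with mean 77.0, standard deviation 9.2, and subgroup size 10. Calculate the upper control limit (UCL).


UCL = 77.0 + 3 * 9.2 / sqrt(10)

85.73


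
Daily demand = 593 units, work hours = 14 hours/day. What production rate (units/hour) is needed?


Formula: Production Rate = Daily Demand / Available Hours
Rate = 593 units/day / 14 hours/day
Rate = 42.4 units/hour

42.4 units/hour


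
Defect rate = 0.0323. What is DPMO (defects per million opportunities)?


DPMO = defect_rate * 1000000 = 0.0323 * 1000000

32300


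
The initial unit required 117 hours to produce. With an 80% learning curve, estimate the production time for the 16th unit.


Formula: T_n = T_1 * (learning_rate)^(log2(n)) where learning_rate = rate/100
Doublings = log2(16) = 4
T_n = 117 * 0.8^4
T_n = 117 * 0.4096 = 47.9 hours

47.9 hours


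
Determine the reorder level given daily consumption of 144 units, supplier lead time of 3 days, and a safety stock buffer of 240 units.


Formula: ROP = (Daily Demand * Lead Time) + Safety Stock
Demand during lead time = 144 * 3 = 432 units
ROP = 432 + 240 = 672 units

672 units


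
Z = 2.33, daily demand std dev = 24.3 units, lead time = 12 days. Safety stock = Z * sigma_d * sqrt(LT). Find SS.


Formula: SS = z * sigma_d * sqrt(LT)
sqrt(LT) = sqrt(12) = 3.4641
SS = 2.33 * 24.3 * 3.4641
SS = 196.1 units

196.1 units


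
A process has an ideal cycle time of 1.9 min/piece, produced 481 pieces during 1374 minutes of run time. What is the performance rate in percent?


Formula: Performance = (Ideal CT * Total Count) / Run Time * 100
Ideal output time = 1.9 * 481 = 913.9 min
Performance = 913.9 / 1374 * 100 = 66.5%

66.5%


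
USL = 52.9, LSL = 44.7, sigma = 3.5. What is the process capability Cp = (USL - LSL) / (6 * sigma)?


Cp = (52.9 - 44.7) / (6 * 3.5)

0.39


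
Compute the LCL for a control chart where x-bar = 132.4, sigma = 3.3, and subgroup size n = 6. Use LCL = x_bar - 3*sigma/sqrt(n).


LCL = 132.4 - 3 * 3.3 / sqrt(6)

128.36


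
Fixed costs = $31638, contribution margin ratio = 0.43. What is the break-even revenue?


Formula: BER = Fixed Costs / Contribution Margin Ratio
BER = $31638 / 0.43
BER = $73576.74 (to the nearest cent)

$73576.74


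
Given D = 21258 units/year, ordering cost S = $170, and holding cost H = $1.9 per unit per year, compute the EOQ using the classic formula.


Formula: EOQ = sqrt(2 * D * S / H)
Numerator: 2 * 21258 * 170 = 7227720
2DS/H = 7227720 / 1.9 = 3804063.2
EOQ = sqrt(3804063.2) = 1950.4 units

1950.4 units


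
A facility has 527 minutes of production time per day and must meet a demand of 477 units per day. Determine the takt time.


Formula: Takt Time = Available Production Time / Customer Demand
Takt = 527 min/day / 477 units/day
Takt = 1.1 min/unit

1.1 min/unit


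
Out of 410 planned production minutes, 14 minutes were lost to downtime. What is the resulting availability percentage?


Formula: Availability = (Planned Time - Downtime) / Planned Time * 100
Uptime = 410 - 14 = 396 min
Availability = 396 / 410 * 100 = 96.6%

96.6%


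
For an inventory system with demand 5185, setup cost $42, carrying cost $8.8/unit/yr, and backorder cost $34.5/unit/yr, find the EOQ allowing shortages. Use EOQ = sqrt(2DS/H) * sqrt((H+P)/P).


Formula: EOQ* = sqrt(2DS/H) * sqrt((H+P)/P)
Base EOQ = sqrt(2*5185*42/8.8) = 222.47 units
Correction = sqrt((8.8+34.5)/34.5) = 1.1203
EOQ* = 222.47 * 1.1203 = 249.2 units

249.2 units


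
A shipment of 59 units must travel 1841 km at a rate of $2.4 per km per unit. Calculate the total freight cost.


TC = dist * cost * units = 1841 * 2.4 * 59 = $260685.60

$260685.60


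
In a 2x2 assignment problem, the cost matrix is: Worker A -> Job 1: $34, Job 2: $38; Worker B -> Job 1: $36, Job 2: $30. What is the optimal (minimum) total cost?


Option 1: A->1 + B->2 = $34 + $30 = $64
Option 2: A->2 + B->1 = $38 + $36 = $74
Min cost = min($64, $74) = $64

$64


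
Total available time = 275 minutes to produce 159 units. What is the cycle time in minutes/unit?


Formula: CT = Available Time / Number of Units
CT = 275 min / 159 units
CT = 1.73 min/unit

1.73 min/unit


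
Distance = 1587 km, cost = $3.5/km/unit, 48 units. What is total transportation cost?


TC = dist * cost * units = 1587 * 3.5 * 48 = $266616.00

$266616.00


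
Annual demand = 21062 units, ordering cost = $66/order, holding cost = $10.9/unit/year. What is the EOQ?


Formula: EOQ = sqrt(2 * D * S / H)
Numerator: 2 * 21062 * 66 = 2780184
2DS/H = 2780184 / 10.9 = 255062.8
EOQ = sqrt(255062.8) = 505.0 units

505.0 units


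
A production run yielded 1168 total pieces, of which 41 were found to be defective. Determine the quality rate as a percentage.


Formula: Quality Rate = Good Pieces / Total Pieces * 100
Good pieces = 1168 - 41 = 1127
QR = 1127 / 1168 * 100 = 96.5%

96.5%


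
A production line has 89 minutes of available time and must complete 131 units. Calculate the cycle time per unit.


Formula: CT = Available Time / Number of Units
CT = 89 min / 131 units
CT = 0.68 min/unit

0.68 min/unit


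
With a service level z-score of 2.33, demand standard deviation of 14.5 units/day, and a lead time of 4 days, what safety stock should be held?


Formula: SS = z * sigma_d * sqrt(LT)
sqrt(LT) = sqrt(4) = 2.0
SS = 2.33 * 14.5 * 2.0
SS = 67.6 units

67.6 units


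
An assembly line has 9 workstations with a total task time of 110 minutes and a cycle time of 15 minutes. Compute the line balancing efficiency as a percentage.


Formula: Efficiency = Sum of Task Times / (N_stations * CT) * 100
Total station capacity = 9 stations * 15 min = 135 min
Efficiency = 110 / 135 * 100 = 81.5%

81.5%


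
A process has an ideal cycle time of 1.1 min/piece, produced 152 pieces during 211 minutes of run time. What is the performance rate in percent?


Formula: Performance = (Ideal CT * Total Count) / Run Time * 100
Ideal output time = 1.1 * 152 = 167.2 min
Performance = 167.2 / 211 * 100 = 79.2%

79.2%


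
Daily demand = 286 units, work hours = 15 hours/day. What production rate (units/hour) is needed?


Formula: Production Rate = Daily Demand / Available Hours
Rate = 286 units/day / 15 hours/day
Rate = 19.1 units/hour

19.1 units/hour


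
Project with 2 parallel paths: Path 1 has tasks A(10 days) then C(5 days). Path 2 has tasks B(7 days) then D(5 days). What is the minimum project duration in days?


Path 1 = 10 + 5 = 15 days
Path 2 = 7 + 5 = 12 days
Duration = max(15, 12) = 15 days

15 days


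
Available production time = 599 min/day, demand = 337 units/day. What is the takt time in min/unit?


Formula: Takt Time = Available Production Time / Customer Demand
Takt = 599 min/day / 337 units/day
Takt = 1.78 min/unit

1.78 min/unit


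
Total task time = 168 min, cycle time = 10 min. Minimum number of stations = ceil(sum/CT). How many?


Formula: N_min = ceil(Sum of Task Times / Cycle Time)
N_min = ceil(168 min / 10 min) = ceil(16.8)
N_min = 17 stations

17


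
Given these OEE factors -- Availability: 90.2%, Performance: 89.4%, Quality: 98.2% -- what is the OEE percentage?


Formula: OEE = Availability * Performance * Quality / 10000
A * P = 90.2% * 89.4% / 100 = 80.64%
OEE = 80.64% * 98.2% / 100 = 79.2%

79.2%


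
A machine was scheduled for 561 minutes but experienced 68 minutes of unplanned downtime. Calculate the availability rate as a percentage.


Formula: Availability = (Planned Time - Downtime) / Planned Time * 100
Uptime = 561 - 68 = 493 min
Availability = 493 / 561 * 100 = 87.9%

87.9%


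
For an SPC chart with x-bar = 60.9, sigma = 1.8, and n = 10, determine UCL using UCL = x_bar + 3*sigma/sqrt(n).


UCL = 60.9 + 3 * 1.8 / sqrt(10)

62.61


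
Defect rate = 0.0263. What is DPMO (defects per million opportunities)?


DPMO = defect_rate * 1000000 = 0.0263 * 1000000

26300


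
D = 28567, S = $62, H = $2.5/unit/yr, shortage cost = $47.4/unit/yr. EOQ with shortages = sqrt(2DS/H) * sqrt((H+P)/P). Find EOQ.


Formula: EOQ* = sqrt(2DS/H) * sqrt((H+P)/P)
Base EOQ = sqrt(2*28567*62/2.5) = 1190.35 units
Correction = sqrt((2.5+47.4)/47.4) = 1.02603
EOQ* = 1190.35 * 1.02603 = 1221.3 units

1221.3 units


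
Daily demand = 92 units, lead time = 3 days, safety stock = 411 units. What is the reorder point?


Formula: ROP = (Daily Demand * Lead Time) + Safety Stock
Demand during lead time = 92 * 3 = 276 units
ROP = 276 + 411 = 687 units

687 units


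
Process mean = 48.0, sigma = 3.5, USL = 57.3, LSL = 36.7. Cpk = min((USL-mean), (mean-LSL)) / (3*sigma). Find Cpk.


Cpu = (57.3 - 48.0) / (3 * 3.5) = 0.89
Cpl = (48.0 - 36.7) / (3 * 3.5) = 1.08
Cpk = min(0.89, 1.08) = 0.89

0.89


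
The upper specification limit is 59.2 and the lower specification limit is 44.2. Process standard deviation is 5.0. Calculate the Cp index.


Cp = (59.2 - 44.2) / (6 * 5.0)

0.5


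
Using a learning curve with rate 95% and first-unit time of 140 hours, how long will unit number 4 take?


Formula: T_n = T_1 * (learning_rate)^(log2(n)) where learning_rate = rate/100
Doublings = log2(4) = 2
T_n = 140 * 0.95^2
T_n = 140 * 0.9025 = 126.4 hours

126.4 hours


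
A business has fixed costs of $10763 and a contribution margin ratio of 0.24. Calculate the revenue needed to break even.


Formula: BER = Fixed Costs / Contribution Margin Ratio
BER = $10763 / 0.24
BER = $44845.83 (to the nearest cent)

$44845.83


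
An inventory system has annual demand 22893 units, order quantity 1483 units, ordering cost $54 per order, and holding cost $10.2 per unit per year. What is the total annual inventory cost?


TC = 22893/1483 * 54 + 1483/2 * 10.2

$8396.90


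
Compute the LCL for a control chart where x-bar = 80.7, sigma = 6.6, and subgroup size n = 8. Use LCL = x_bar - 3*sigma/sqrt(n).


LCL = 80.7 - 3 * 6.6 / sqrt(8)

73.7


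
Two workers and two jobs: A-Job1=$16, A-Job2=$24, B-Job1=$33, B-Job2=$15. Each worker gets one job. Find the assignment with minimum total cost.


Option 1: A->1 + B->2 = $16 + $15 = $31
Option 2: A->2 + B->1 = $24 + $33 = $57
Min cost = min($31, $57) = $31

$31


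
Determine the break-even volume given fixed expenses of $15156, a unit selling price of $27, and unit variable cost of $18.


Formula: BEQ = Fixed Costs / (Price - Variable Cost)
Contribution margin = $27 - $18 = $9/unit
BEQ = ceil($15156 / $9/unit) = ceil(1684.0) = 1684 units

1684 units


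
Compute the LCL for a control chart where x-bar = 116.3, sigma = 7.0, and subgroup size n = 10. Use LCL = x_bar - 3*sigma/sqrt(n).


LCL = 116.3 - 3 * 7.0 / sqrt(10)

109.66


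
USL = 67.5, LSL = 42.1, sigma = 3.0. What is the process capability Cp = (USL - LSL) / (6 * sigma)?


Cp = (67.5 - 42.1) / (6 * 3.0)

1.41


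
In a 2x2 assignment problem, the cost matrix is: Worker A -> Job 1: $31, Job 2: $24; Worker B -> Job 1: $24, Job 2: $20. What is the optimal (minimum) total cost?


Option 1: A->1 + B->2 = $31 + $20 = $51
Option 2: A->2 + B->1 = $24 + $24 = $48
Min cost = min($51, $48) = $48

$48
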